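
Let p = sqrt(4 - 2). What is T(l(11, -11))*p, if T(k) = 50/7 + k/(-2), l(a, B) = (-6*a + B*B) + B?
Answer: -104*sqrt(2)/7 ≈ -21.011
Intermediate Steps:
l(a, B) = B + B**2 - 6*a (l(a, B) = (-6*a + B**2) + B = (B**2 - 6*a) + B = B + B**2 - 6*a)
T(k) = 50/7 - k/2 (T(k) = 50*(1/7) + k*(-1/2) = 50/7 - k/2)
p = sqrt(2) ≈ 1.4142
T(l(11, -11))*p = (50/7 - (-11 + (-11)**2 - 6*11)/2)*sqrt(2) = (50/7 - (-11 + 121 - 66)/2)*sqrt(2) = (50/7 - 1/2*44)*sqrt(2) = (50/7 - 22)*sqrt(2) = -104*sqrt(2)/7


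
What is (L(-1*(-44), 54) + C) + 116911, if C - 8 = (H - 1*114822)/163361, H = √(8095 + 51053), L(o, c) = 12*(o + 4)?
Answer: 19193985873/163361 + 6*√1643/163361 ≈ 1.1749e+5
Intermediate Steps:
L(o, c) = 48 + 12*o (L(o, c) = 12*(4 + o) = 48 + 12*o)
H = 6*√1643 (H = √59148 = 6*√1643 ≈ 243.20)
C = 1192066/163361 + 6*√1643/163361 (C = 8 + (6*√1643 - 1*114822)/163361 = 8 + (6*√1643 - 114822)*(1/163361) = 8 + (-114822 + 6*√1643)*(1/163361) = 8 + (-114822/163361 + 6*√1643/163361) = 1192066/163361 + 6*√1643/163361 ≈ 7.2986)
(L(-1*(-44), 54) + C) + 116911 = ((48 + 12*(-1*(-44))) + (1192066/163361 + 6*√1643/163361)) + 116911 = ((48 + 12*44) + (1192066/163361 + 6*√1643/163361)) + 116911 = ((48 + 528) + (1192066/163361 + 6*√1643/163361)) + 116911 = (576 + (1192066/163361 + 6*√1643/163361)) + 116911 = (95288002/163361 + 6*√1643/163361) + 116911 = 19193985873/163361 + 6*√1643/163361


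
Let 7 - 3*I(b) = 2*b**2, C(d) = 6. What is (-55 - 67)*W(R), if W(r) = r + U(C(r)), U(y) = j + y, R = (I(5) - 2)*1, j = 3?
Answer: 2684/3 ≈ 894.67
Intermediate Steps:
I(b) = 7/3 - 2*b**2/3
R = -49/3 (R = ((7/3 - 2/3*5**2) - 2)*1 = ((7/3 - 2/3*25) - 2)*1 = ((7/3 - 50/3) - 2)*1 = (-43/3 - 2)*1 = -49/3*1 = -49/3 ≈ -16.333)
U(y) = 3 + y
W(r) = 9 + r (W(r) = r + (3 + 6) = r + 9 = 9 + r)
(-55 - 67)*W(R) = (-55 - 67)*(9 - 49/3) = -122*(-22/3) = 2684/3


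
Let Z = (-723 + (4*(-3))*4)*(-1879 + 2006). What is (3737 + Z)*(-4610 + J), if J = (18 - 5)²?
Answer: 418253380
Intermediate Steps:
J = 169 (J = 13² = 169)
Z = -97917 (Z = (-723 - 12*4)*127 = (-723 - 48)*127 = -771*127 = -97917)
(3737 + Z)*(-4610 + J) = (3737 - 97917)*(-4610 + 169) = -94180*(-4441) = 418253380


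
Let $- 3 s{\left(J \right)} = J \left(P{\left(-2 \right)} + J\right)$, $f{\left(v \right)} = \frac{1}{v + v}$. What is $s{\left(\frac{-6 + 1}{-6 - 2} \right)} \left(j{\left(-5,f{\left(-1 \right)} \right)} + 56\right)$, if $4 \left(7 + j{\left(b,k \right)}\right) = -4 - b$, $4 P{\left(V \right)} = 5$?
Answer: $- \frac{4925}{256} \approx -19.238$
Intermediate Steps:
$P{\left(V \right)} = \frac{5}{4}$ ($P{\left(V \right)} = \frac{1}{4} \cdot 5 = \frac{5}{4}$)
$f{\left(v \right)} = \frac{1}{2 v}$
$j{\left(b,k \right)} = -8 - \frac{b}{4}$ ($j{\left(b,k \right)} = -7 + \frac{-4 - b}{4} = -7 - \left(1 + \frac{b}{4}\right) = -8 - \frac{b}{4}$)
$s{\left(J \right)} = - \frac{J \left(\frac{5}{4} + J\right)}{3}$
$s{\left(\frac{-6 + 1}{-6 - 2} \right)} \left(j{\left(-5,f{\left(-1 \right)} \right)} + 56\right) = - \frac{\frac{-6 + 1}{-6 - 2} \left(5 + 4 \frac{-6 + 1}{-6 - 2}\right)}{12} \left(\left(-8 - - \frac{5}{4}\right) + 56\right) = - \frac{- \frac{5}{-8} \left(5 + 4 \left(- \frac{5}{-8}\right)\right)}{12} \left(\left(-8 + \frac{5}{4}\right) + 56\right) = - \frac{\left(-5\right) \left(- \frac{1}{8}\right) \left(5 + 4 \left(\left(-5\right) \left(- \frac{1}{8}\right)\right)\right)}{12} \left(- \frac{27}{4} + 56\right) = \left(- \frac{1}{12}\right) \frac{5}{8} \left(5 + 4 \cdot \frac{5}{8}\right) \frac{197}{4} = \left(- \frac{1}{12}\right) \frac{5}{8} \left(5 + \frac{5}{2}\right) \frac{197}{4} = \left(- \frac{1}{12}\right) \frac{5}{8} \cdot \frac{15}{2} \cdot \frac{197}{4} = \left(- \frac{25}{64}\right) \frac{197}{4} = - \frac{4925}{256}$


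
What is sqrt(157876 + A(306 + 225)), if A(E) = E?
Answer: sqrt(158407) ≈ 398.00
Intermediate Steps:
sqrt(157876 + A(306 + 225)) = sqrt(157876 + (306 + 225)) = sqrt(157876 + 531) = sqrt(158407)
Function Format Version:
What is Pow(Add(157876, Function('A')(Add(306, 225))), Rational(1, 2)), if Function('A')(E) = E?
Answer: Pow(158407, Rational(1, 2)) ≈ 398.00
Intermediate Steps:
Pow(Add(157876, Function('A')(Add(306, 225))), Rational(1, 2)) = Pow(Add(157876, Add(306, 225)), Rational(1, 2)) = Pow(Add(157876, 531), Rational(1, 2)) = Pow(158407, Rational(1, 2))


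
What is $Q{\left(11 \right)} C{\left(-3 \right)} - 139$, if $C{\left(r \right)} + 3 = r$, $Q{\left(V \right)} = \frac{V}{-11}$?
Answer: $-133$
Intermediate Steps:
$Q{\left(V \right)} = - \frac{V}{11}$ ($Q{\left(V \right)} = V \left(- \frac{1}{11}\right) = - \frac{V}{11}$)
$C{\left(r \right)} = -3 + r$
$Q{\left(11 \right)} C{\left(-3 \right)} - 139 = \left(- \frac{1}{11}\right) 11 \left(-3 - 3\right) - 139 = \left(-1\right) \left(-6\right) - 139 = 6 - 139 = -133$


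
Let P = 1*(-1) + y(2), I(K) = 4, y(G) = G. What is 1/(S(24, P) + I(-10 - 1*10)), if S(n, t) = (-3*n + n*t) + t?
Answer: -1/43 ≈ -0.023256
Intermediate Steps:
P = 1 (P = 1*(-1) + 2 = -1 + 2 = 1)
S(n, t) = t - 3*n + n*t
1/(S(24, P) + I(-10 - 1*10)) = 1/((1 - 3*24 + 24*1) + 4) = 1/((1 - 72 + 24) + 4) = 1/(-47 + 4) = 1/(-43) = -1/43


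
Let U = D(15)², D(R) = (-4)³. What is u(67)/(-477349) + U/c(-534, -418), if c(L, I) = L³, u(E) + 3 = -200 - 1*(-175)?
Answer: 288553876/9085938673887 ≈ 3.1758e-5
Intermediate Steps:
D(R) = -64
u(E) = -28 (u(E) = -3 + (-200 - 1*(-175)) = -3 + (-200 + 175) = -3 - 25 = -28)
U = 4096 (U = (-64)² = 4096)
u(67)/(-477349) + U/c(-534, -418) = -28/(-477349) + 4096/((-534)³) = -28*(-1/477349) + 4096/(-152273304) = 28/477349 + 4096*(-1/152273304) = 28/477349 - 512/19034163 = 288553876/9085938673887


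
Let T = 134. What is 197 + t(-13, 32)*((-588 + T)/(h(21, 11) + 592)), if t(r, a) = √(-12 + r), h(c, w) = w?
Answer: 197 - 2270*I/603 ≈ 197.0 - 3.7645*I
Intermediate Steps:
197 + t(-13, 32)*((-588 + T)/(h(21, 11) + 592)) = 197 + √(-12 - 13)*((-588 + 134)/(11 + 592)) = 197 + √(-25)*(-454/603) = 197 + (5*I)*(-454*1/603) = 197 + (5*I)*(-454/603) = 197 - 2270*I/603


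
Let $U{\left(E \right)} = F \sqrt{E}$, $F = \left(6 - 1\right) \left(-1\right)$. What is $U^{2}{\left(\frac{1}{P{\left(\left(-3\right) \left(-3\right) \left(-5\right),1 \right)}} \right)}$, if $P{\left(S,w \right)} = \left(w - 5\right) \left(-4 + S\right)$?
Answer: $\frac{25}{196} \approx 0.12755$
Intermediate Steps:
$F = -5$ ($F = 5 \left(-1\right) = -5$)
$P{\left(S,w \right)} = \left(-5 + w\right) \left(-4 + S\right)$
$U{\left(E \right)} = - 5 \sqrt{E}$
$U^{2}{\left(\frac{1}{P{\left(\left(-3\right) \left(-3\right) \left(-5\right),1 \right)}} \right)} = \left(- 5 \sqrt{\frac{1}{20 - 5 \left(-3\right) \left(-3\right) \left(-5\right) - 4 + \left(-3\right) \left(-3\right) \left(-5\right) 1}}\right)^{2} = \left(- 5 \sqrt{\frac{1}{20 - 5 \cdot 9 \left(-5\right) - 4 + 9 \left(-5\right) 1}}\right)^{2} = \left(- 5 \sqrt{\frac{1}{20 - -225 - 4 - 45}}\right)^{2} = \left(- 5 \sqrt{\frac{1}{20 + 225 - 4 - 45}}\right)^{2} = \left(- 5 \sqrt{\frac{1}{196}}\right)^{2} = \left(- \frac{5}{14}\right)^{2} = \frac{25}{196}$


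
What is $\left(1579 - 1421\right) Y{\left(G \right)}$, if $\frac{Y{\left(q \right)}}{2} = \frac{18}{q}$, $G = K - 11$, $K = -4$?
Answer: $- \frac{1896}{5} \approx -379.2$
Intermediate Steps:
$G = -15$ ($G = -4 - 11 = -15$)
$Y{\left(q \right)} = \frac{36}{q}$ ($Y{\left(q \right)} = 2 \frac{18}{q} = \frac{36}{q}$)
$\left(1579 - 1421\right) Y{\left(G \right)} = \left(1579 - 1421\right) \frac{36}{-15} = 158 \cdot 36 \left(- \frac{1}{15}\right) = 158 \left(- \frac{12}{5}\right) = - \frac{1896}{5}$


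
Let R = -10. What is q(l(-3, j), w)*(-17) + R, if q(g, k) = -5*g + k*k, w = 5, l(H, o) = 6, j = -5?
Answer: 75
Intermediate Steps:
q(g, k) = k² - 5*g (q(g, k) = -5*g + k² = k² - 5*g)
q(l(-3, j), w)*(-17) + R = (5² - 5*6)*(-17) - 10 = (25 - 30)*(-17) - 10 = -5*(-17) - 10 = 85 - 10 = 75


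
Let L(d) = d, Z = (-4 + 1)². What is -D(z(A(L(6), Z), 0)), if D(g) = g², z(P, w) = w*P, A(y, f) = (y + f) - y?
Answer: 0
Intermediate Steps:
Z = 9 (Z = (-3)² = 9)
A(y, f) = f (A(y, f) = (f + y) - y = f)
z(P, w) = P*w
-D(z(A(L(6), Z), 0)) = -(9*0)² = -1*0² = -1*0 = 0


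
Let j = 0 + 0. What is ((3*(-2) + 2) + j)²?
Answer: 16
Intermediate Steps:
j = 0
((3*(-2) + 2) + j)² = ((3*(-2) + 2) + 0)² = ((-6 + 2) + 0)² = (-4 + 0)² = (-4)² = 16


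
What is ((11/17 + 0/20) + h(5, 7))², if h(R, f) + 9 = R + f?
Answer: 3844/289 ≈ 13.301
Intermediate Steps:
h(R, f) = -9 + R + f (h(R, f) = -9 + (R + f) = -9 + R + f)
((11/17 + 0/20) + h(5, 7))² = ((11/17 + 0/20) + (-9 + 5 + 7))² = ((11*(1/17) + 0*(1/20)) + 3)² = ((11/17 + 0) + 3)² = (11/17 + 3)² = (62/17)² = 3844/289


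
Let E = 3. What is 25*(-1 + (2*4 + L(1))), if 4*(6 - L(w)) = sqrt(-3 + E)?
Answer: 325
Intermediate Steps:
L(w) = 6 (L(w) = 6 - sqrt(-3 + 3)/4 = 6 - sqrt(0)/4 = 6 - 1/4*0 = 6 + 0 = 6)
25*(-1 + (2*4 + L(1))) = 25*(-1 + (2*4 + 6)) = 25*(-1 + (8 + 6)) = 25*(-1 + 14) = 25*13 = 325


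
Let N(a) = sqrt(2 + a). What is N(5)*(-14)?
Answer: -14*sqrt(7) ≈ -37.041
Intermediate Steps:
N(5)*(-14) = sqrt(2 + 5)*(-14) = sqrt(7)*(-14) = -14*sqrt(7)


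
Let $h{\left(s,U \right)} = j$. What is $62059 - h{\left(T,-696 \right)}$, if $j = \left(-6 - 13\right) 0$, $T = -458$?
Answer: $62059$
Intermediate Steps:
$j = 0$ ($j = \left(-19\right) 0 = 0$)
$h{\left(s,U \right)} = 0$
$62059 - h{\left(T,-696 \right)} = 62059 - 0 = 62059 + 0 = 62059$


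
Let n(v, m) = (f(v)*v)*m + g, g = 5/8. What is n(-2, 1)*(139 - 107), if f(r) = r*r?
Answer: -236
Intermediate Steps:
f(r) = r²
g = 5/8 (g = 5*(⅛) = 5/8 ≈ 0.62500)
n(v, m) = 5/8 + m*v³ (n(v, m) = (v²*v)*m + 5/8 = v³*m + 5/8 = m*v³ + 5/8 = 5/8 + m*v³)
n(-2, 1)*(139 - 107) = (5/8 + 1*(-2)³)*(139 - 107) = (5/8 + 1*(-8))*32 = (5/8 - 8)*32 = -59/8*32 = -236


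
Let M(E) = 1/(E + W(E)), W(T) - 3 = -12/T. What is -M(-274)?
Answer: 137/37121 ≈ 0.0036906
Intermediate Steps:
W(T) = 3 - 12/T
M(E) = 1/(3 + E - 12/E) (M(E) = 1/(E + (3 - 12/E)) = 1/(3 + E - 12/E))
-M(-274) = -(-274)/(-12 + (-274)**2 + 3*(-274)) = -(-274)/(-12 + 75076 - 822) = -(-274)/74242 = -1*(-137/37121) = 137/37121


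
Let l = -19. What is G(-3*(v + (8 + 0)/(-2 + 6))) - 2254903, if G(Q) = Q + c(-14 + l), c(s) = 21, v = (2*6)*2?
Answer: -2254960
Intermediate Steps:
v = 24 (v = 12*2 = 24)
G(Q) = 21 + Q (G(Q) = Q + 21 = 21 + Q)
G(-3*(v + (8 + 0)/(-2 + 6))) - 2254903 = (21 - 3*(24 + (8 + 0)/(-2 + 6))) - 2254903 = (21 - 3*(24 + 8/4)) - 2254903 = (21 - 3*(24 + 8*(¼))) - 2254903 = (21 - 3*(24 + 2)) - 2254903 = (21 - 3*26) - 2254903 = (21 - 78) - 2254903 = -57 - 2254903 = -2254960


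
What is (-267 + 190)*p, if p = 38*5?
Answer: -14630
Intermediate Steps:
p = 190
(-267 + 190)*p = (-267 + 190)*190 = -77*190 = -14630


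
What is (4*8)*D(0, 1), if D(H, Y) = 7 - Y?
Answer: 192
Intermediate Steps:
(4*8)*D(0, 1) = (4*8)*(7 - 1*1) = 32*(7 - 1) = 32*6 = 192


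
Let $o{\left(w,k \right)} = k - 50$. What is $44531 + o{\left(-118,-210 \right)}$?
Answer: $44271$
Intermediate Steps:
$o{\left(w,k \right)} = -50 + k$
$44531 + o{\left(-118,-210 \right)} = 44531 - 260 = 44271$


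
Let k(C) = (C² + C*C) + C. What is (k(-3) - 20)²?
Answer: 25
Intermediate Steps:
k(C) = C + 2*C² (k(C) = (C² + C²) + C = 2*C² + C = C + 2*C²)
(k(-3) - 20)² = (-3*(1 + 2*(-3)) - 20)² = (-3*(1 - 6) - 20)² = (-3*(-5) - 20)² = (15 - 20)² = (-5)² = 25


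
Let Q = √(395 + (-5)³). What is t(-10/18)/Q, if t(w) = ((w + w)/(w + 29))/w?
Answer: √30/1280 ≈ 0.0042791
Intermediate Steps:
t(w) = 2/(29 + w) (t(w) = ((2*w)/(29 + w))/w = (2*w/(29 + w))/w = 2/(29 + w))
Q = 3*√30 (Q = √(395 - 125) = √270 = 3*√30 ≈ 16.432)
t(-10/18)/Q = (2/(29 - 10/18))/((3*√30)) = (2/(29 - 10*1/18))*(√30/90) = (2/(29 - 5/9))*(√30/90) = (2/(256/9))*(√30/90) = (2*(9/256))*(√30/90) = 9*(√30/90)/128 = √30/1280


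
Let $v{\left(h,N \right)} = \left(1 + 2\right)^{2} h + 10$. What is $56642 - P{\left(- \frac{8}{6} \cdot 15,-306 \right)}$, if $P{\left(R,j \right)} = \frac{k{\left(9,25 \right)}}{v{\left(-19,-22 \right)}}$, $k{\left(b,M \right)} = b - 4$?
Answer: $\frac{9119367}{161} \approx 56642.0$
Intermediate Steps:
$k{\left(b,M \right)} = -4 + b$
$v{\left(h,N \right)} = 10 + 9 h$ ($v{\left(h,N \right)} = 3^{2} h + 10 = 9 h + 10 = 10 + 9 h$)
$P{\left(R,j \right)} = - \frac{5}{161}$ ($P{\left(R,j \right)} = \frac{-4 + 9}{10 + 9 \left(-19\right)} = \frac{5}{10 - 171} = \frac{5}{-161} = 5 \left(- \frac{1}{161}\right) = - \frac{5}{161}$)
$56642 - P{\left(- \frac{8}{6} \cdot 15,-306 \right)} = 56642 - - \frac{5}{161} = 56642 + \frac{5}{161} = \frac{9119367}{161}$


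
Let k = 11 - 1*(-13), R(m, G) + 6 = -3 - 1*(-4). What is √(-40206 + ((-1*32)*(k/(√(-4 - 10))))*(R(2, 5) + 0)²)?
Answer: √(-1970094 + 67200*I*√14)/7 ≈ 12.77 + 200.92*I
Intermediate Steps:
R(m, G) = -5 (R(m, G) = -6 + (-3 - 1*(-4)) = -6 + (-3 + 4) = -6 + 1 = -5)
k = 24 (k = 11 + 13 = 24)
√(-40206 + ((-1*32)*(k/(√(-4 - 10))))*(R(2, 5) + 0)²) = √(-40206 + ((-1*32)*(24/(√(-4 - 10))))*(-5 + 0)²) = √(-40206 - 768/(√(-14))*(-5)²) = √(-40206 - 768/(I*√14)*25) = √(-40206 - 768*(-I*√14/14)*25) = √(-40206 - (-384)*I*√14/7*25) = √(-40206 + (384*I*√14/7)*25) = √(-40206 + 9600*I*√14/7)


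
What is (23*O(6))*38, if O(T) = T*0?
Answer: 0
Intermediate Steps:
O(T) = 0
(23*O(6))*38 = (23*0)*38 = 0*38 = 0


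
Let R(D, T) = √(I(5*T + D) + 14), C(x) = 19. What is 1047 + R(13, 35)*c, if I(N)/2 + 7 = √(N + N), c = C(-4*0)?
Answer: 1047 + 38*94^(¼) ≈ 1165.3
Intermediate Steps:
c = 19
I(N) = -14 + 2*√2*√N (I(N) = -14 + 2*√(N + N) = -14 + 2*√(2*N) = -14 + 2*(√2*√N) = -14 + 2*√2*√N)
R(D, T) = 2^(¾)*(D + 5*T)^(¼) (R(D, T) = √((-14 + 2*√2*√(5*T + D)) + 14) = √((-14 + 2*√2*√(D + 5*T)) + 14) = √(2*√2*√(D + 5*T)) = 2^(¾)*(D + 5*T)^(¼))
1047 + R(13, 35)*c = 1047 + (2^(¾)*(13 + 5*35)^(¼))*19 = 1047 + (2^(¾)*(13 + 175)^(¼))*19 = 1047 + (2^(¾)*188^(¼))*19 = 1047 + (2^(¾)*(√2*47^(¼)))*19 = 1047 + (2*94^(¼))*19 = 1047 + 38*94^(¼)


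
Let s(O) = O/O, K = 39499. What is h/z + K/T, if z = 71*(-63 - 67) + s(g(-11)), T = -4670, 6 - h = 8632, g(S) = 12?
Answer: -324252851/43099430 ≈ -7.5234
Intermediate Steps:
h = -8626 (h = 6 - 1*8632 = 6 - 8632 = -8626)
s(O) = 1
z = -9229 (z = 71*(-63 - 67) + 1 = 71*(-130) + 1 = -9230 + 1 = -9229)
h/z + K/T = -8626/(-9229) + 39499/(-4670) = -8626*(-1/9229) + 39499*(-1/4670) = 8626/9229 - 39499/4670 = -324252851/43099430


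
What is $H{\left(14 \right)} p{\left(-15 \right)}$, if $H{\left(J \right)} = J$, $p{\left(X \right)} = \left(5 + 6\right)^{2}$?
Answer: $1694$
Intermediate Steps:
$p{\left(X \right)} = 121$ ($p{\left(X \right)} = 11^{2} = 121$)
$H{\left(14 \right)} p{\left(-15 \right)} = 14 \cdot 121 = 1694$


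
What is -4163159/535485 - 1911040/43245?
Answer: -80224604357/1543803255 ≈ -51.966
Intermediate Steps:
-4163159/535485 - 1911040/43245 = -4163159*1/535485 - 1911040*1/43245 = -4163159/535485 - 382208/8649 = -80224604357/1543803255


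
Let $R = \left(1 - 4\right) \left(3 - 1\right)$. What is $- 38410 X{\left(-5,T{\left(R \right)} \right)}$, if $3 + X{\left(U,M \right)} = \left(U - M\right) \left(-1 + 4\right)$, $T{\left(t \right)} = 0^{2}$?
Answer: $691380$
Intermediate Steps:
$R = -6$ ($R = \left(-3\right) 2 = -6$)
$T{\left(t \right)} = 0$
$X{\left(U,M \right)} = -3 - 3 M + 3 U$ ($X{\left(U,M \right)} = -3 + \left(U - M\right) \left(-1 + 4\right) = -3 + \left(U - M\right) 3 = -3 - \left(- 3 U + 3 M\right) = -3 - 3 M + 3 U$)
$- 38410 X{\left(-5,T{\left(R \right)} \right)} = - 38410 \left(-3 - 0 + 3 \left(-5\right)\right) = - 38410 \left(-3 + 0 - 15\right) = \left(-38410\right) \left(-18\right) = 691380$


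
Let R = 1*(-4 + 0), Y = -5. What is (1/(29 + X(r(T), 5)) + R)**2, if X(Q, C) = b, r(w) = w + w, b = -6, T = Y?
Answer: 8281/529 ≈ 15.654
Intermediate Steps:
T = -5
r(w) = 2*w
X(Q, C) = -6
R = -4 (R = 1*(-4) = -4)
(1/(29 + X(r(T), 5)) + R)**2 = (1/(29 - 6) - 4)**2 = (1/23 - 4)**2 = (-91/23)**2 = 8281/529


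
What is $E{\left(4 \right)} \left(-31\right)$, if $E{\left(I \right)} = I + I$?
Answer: $-248$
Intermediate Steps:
$E{\left(I \right)} = 2 I$
$E{\left(4 \right)} \left(-31\right) = 2 \cdot 4 \left(-31\right) = 8 \left(-31\right) = -248$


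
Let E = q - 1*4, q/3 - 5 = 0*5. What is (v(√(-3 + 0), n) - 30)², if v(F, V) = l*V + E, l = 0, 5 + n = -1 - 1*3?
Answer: 361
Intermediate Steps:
q = 15 (q = 15 + 3*(0*5) = 15 + 3*0 = 15 + 0 = 15)
n = -9 (n = -5 + (-1 - 1*3) = -5 + (-1 - 3) = -5 - 4 = -9)
E = 11 (E = 15 - 1*4 = 15 - 4 = 11)
v(F, V) = 11 (v(F, V) = 0*V + 11 = 0 + 11 = 11)
(v(√(-3 + 0), n) - 30)² = (11 - 30)² = (-19)² = 361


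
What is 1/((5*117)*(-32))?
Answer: -1/18720 ≈ -5.3419e-5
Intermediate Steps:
1/((5*117)*(-32)) = 1/(585*(-32)) = 1/(-18720) = -1/18720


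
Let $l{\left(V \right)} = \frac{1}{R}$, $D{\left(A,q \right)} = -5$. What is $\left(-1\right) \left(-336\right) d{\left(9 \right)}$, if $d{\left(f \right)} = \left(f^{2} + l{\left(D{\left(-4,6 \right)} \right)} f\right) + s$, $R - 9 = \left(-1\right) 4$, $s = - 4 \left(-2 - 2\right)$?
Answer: $\frac{165984}{5} \approx 33197.0$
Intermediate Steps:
$s = 16$ ($s = \left(-4\right) \left(-4\right) = 16$)
$R = 5$ ($R = 9 - 4 = 5$)
$l{\left(V \right)} = \frac{1}{5}$
$d{\left(f \right)} = 16 + f^{2} + \frac{f}{5}$ ($d{\left(f \right)} = \left(f^{2} + \frac{f}{5}\right) + 16 = 16 + f^{2} + \frac{f}{5}$)
$\left(-1\right) \left(-336\right) d{\left(9 \right)} = \left(-1\right) \left(-336\right) \left(16 + 9^{2} + \frac{1}{5} \cdot 9\right) = 336 \left(16 + 81 + \frac{9}{5}\right) = 336 \cdot \frac{494}{5} = \frac{165984}{5}$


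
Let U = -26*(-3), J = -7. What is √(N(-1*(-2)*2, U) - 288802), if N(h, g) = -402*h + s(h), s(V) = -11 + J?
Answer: 2*I*√72607 ≈ 538.91*I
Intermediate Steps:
s(V) = -18 (s(V) = -11 - 7 = -18)
U = 78
N(h, g) = -18 - 402*h (N(h, g) = -402*h - 18 = -18 - 402*h)
√(N(-1*(-2)*2, U) - 288802) = √((-18 - 402*(-1*(-2))*2) - 288802) = √((-18 - 804*2) - 288802) = √((-18 - 402*4) - 288802) = √((-18 - 1608) - 288802) = √(-1626 - 288802) = √(-290428) = 2*I*√72607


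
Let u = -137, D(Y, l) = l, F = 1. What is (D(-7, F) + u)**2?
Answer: 18496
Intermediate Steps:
(D(-7, F) + u)**2 = (1 - 137)**2 = (-136)**2 = 18496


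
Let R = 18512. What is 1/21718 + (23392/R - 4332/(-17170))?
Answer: 327025069221/215721527710 ≈ 1.5160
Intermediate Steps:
1/21718 + (23392/R - 4332/(-17170)) = 1/21718 + (23392/18512 - 4332/(-17170)) = 1/21718 + (23392*(1/18512) - 4332*(-1/17170)) = 1/21718 + (1462/1157 + 2166/8585) = 1/21718 + 15057332/9932845 = 327025069221/215721527710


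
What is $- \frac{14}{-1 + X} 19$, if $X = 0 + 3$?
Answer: $-133$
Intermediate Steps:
$X = 3$
$- \frac{14}{-1 + X} 19 = - \frac{14}{-1 + 3} \cdot 19 = - \frac{14}{2} \cdot 19 = \left(-14\right) \frac{1}{2} \cdot 19 = \left(-7\right) 19 = -133$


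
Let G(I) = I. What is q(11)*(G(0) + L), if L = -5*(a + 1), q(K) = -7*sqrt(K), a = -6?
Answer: -175*sqrt(11) ≈ -580.41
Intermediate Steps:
L = 25 (L = -5*(-6 + 1) = -5*(-5) = 25)
q(11)*(G(0) + L) = (-7*sqrt(11))*(0 + 25) = -7*sqrt(11)*25 = -175*sqrt(11)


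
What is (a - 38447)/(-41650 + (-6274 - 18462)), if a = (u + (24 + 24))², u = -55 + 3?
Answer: 38431/66386 ≈ 0.57890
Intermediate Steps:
u = -52
a = 16 (a = (-52 + (24 + 24))² = (-52 + 48)² = (-4)² = 16)
(a - 38447)/(-41650 + (-6274 - 18462)) = (16 - 38447)/(-41650 + (-6274 - 18462)) = -38431/(-41650 - 24736) = -38431/(-66386) = -38431*(-1/66386) = 38431/66386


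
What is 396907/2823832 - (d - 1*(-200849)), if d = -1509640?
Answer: 3695806304019/2823832 ≈ 1.3088e+6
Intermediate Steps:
396907/2823832 - (d - 1*(-200849)) = 396907/2823832 - (-1509640 - 1*(-200849)) = 396907*(1/2823832) - (-1509640 + 200849) = 396907/2823832 - 1*(-1308791) = 396907/2823832 + 1308791 = 3695806304019/2823832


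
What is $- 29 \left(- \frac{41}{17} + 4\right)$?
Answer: $- \frac{783}{17} \approx -46.059$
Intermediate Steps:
$- 29 \left(- \frac{41}{17} + 4\right) = \left(-29\right) \frac{27}{17} = - \frac{783}{17}$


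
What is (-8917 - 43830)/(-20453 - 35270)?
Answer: 52747/55723 ≈ 0.94659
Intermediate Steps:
(-8917 - 43830)/(-20453 - 35270) = -52747/(-55723) = -52747*(-1/55723) = 52747/55723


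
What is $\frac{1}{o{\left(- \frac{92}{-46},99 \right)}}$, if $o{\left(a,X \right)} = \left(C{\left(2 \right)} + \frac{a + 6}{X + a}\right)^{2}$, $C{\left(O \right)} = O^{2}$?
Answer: $\frac{10201}{169744} \approx 0.060096$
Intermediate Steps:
$o{\left(a,X \right)} = \left(4 + \frac{6 + a}{X + a}\right)^{2}$ ($o{\left(a,X \right)} = \left(2^{2} + \frac{a + 6}{X + a}\right)^{2} = \left(4 + \frac{6 + a}{X + a}\right)^{2}$)
$\frac{1}{o{\left(- \frac{92}{-46},99 \right)}} = \frac{1}{\frac{1}{\left(99 - \frac{92}{-46}\right)^{2}} \left(6 + 4 \cdot 99 + 5 \left(- \frac{92}{-46}\right)\right)^{2}} = \frac{1}{\frac{1}{\left(99 - -2\right)^{2}} \left(6 + 396 + 5 \left(\left(-92\right) \left(- \frac{1}{46}\right)\right)\right)^{2}} = \frac{1}{\frac{1}{\left(99 + 2\right)^{2}} \left(6 + 396 + 5 \cdot 2\right)^{2}} = \frac{1}{\frac{1}{10201} \left(6 + 396 + 10\right)^{2}} = \frac{1}{\frac{1}{10201} \cdot 412^{2}} = \frac{1}{\frac{1}{10201} \cdot 169744} = \frac{1}{\frac{169744}{10201}} = \frac{10201}{169744}$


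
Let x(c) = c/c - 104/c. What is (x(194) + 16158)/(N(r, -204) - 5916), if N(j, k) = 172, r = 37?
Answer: -1567371/557168 ≈ -2.8131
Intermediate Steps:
x(c) = 1 - 104/c
(x(194) + 16158)/(N(r, -204) - 5916) = ((-104 + 194)/194 + 16158)/(172 - 5916) = ((1/194)*90 + 16158)/(-5744) = (45/97 + 16158)*(-1/5744) = (1567371/97)*(-1/5744) = -1567371/557168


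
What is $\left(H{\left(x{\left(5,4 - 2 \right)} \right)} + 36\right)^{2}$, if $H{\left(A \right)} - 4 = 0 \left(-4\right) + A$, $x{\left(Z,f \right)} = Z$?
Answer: $2025$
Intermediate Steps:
$H{\left(A \right)} = 4 + A$ ($H{\left(A \right)} = 4 + \left(0 \left(-4\right) + A\right) = 4 + \left(0 + A\right) = 4 + A$)
$\left(H{\left(x{\left(5,4 - 2 \right)} \right)} + 36\right)^{2} = \left(\left(4 + 5\right) + 36\right)^{2} = \left(9 + 36\right)^{2} = 45^{2} = 2025$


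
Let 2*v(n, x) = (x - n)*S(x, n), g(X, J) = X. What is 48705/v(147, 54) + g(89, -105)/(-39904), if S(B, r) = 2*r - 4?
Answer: -4470631/1237024 ≈ -3.6140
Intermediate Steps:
S(B, r) = -4 + 2*r
v(n, x) = (-4 + 2*n)*(x - n)/2 (v(n, x) = ((x - n)*(-4 + 2*n))/2 = ((-4 + 2*n)*(x - n))/2 = (-4 + 2*n)*(x - n)/2)
48705/v(147, 54) + g(89, -105)/(-39904) = 48705/((-(-2 + 147)*(147 - 1*54))) + 89/(-39904) = 48705/((-1*145*(147 - 54))) + 89*(-1/39904) = 48705/((-1*145*93)) - 89/39904 = 48705/(-13485) - 89/39904 = 48705*(-1/13485) - 89/39904 = -3247/899 - 89/39904 = -4470631/1237024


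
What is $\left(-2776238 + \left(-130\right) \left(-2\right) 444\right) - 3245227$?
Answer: $-5906025$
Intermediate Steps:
$\left(-2776238 + \left(-130\right) \left(-2\right) 444\right) - 3245227 = \left(-2776238 + 260 \cdot 444\right) - 3245227 = \left(-2776238 + 115440\right) - 3245227 = -2660798 - 3245227 = -5906025$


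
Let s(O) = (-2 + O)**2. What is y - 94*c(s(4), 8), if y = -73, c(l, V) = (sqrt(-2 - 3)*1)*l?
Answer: -73 - 376*I*sqrt(5) ≈ -73.0 - 840.76*I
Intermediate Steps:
c(l, V) = I*l*sqrt(5) (c(l, V) = (sqrt(-5)*1)*l = ((I*sqrt(5))*1)*l = (I*sqrt(5))*l = I*l*sqrt(5))
y - 94*c(s(4), 8) = -73 - 94*I*(-2 + 4)**2*sqrt(5) = -73 - 94*I*2**2*sqrt(5) = -73 - 94*I*4*sqrt(5) = -73 - 376*I*sqrt(5)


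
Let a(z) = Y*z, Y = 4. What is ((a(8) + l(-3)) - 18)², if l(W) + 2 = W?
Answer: 81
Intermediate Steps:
a(z) = 4*z
l(W) = -2 + W
((a(8) + l(-3)) - 18)² = ((4*8 + (-2 - 3)) - 18)² = ((32 - 5) - 18)² = (27 - 18)² = 9² = 81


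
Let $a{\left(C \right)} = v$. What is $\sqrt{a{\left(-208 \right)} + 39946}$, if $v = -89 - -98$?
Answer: $\sqrt{39955} \approx 199.89$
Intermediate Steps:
$v = 9$ ($v = -89 + 98 = 9$)
$a{\left(C \right)} = 9$
$\sqrt{a{\left(-208 \right)} + 39946} = \sqrt{9 + 39946} = \sqrt{39955}$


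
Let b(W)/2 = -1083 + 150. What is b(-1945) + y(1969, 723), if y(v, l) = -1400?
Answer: -3266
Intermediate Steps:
b(W) = -1866 (b(W) = 2*(-1083 + 150) = 2*(-933) = -1866)
b(-1945) + y(1969, 723) = -1866 - 1400 = -3266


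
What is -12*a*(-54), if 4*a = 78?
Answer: 12636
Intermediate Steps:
a = 39/2 (a = (1/4)*78 = 39/2 ≈ 19.500)
-12*a*(-54) = -12*39/2*(-54) = -234*(-54) = 12636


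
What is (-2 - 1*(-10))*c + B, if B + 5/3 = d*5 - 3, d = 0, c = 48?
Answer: 1138/3 ≈ 379.33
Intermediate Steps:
B = -14/3 (B = -5/3 + (0*5 - 3) = -5/3 + (0 - 3) = -5/3 - 3 = -14/3 ≈ -4.6667)
(-2 - 1*(-10))*c + B = (-2 - 1*(-10))*48 - 14/3 = (-2 + 10)*48 - 14/3 = 8*48 - 14/3 = 384 - 14/3 = 1138/3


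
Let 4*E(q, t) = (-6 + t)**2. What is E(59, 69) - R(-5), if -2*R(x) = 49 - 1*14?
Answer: 4039/4 ≈ 1009.8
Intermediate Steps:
E(q, t) = (-6 + t)**2/4
R(x) = -35/2 (R(x) = -(49 - 1*14)/2 = -(49 - 14)/2 = -1/2*35 = -35/2)
E(59, 69) - R(-5) = (-6 + 69)**2/4 - 1*(-35/2) = (1/4)*63**2 + 35/2 = (1/4)*3969 + 35/2 = 3969/4 + 35/2 = 4039/4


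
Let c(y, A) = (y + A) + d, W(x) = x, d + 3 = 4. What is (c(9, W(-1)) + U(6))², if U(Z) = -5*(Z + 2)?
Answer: 961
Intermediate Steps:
d = 1 (d = -3 + 4 = 1)
c(y, A) = 1 + A + y (c(y, A) = (y + A) + 1 = (A + y) + 1 = 1 + A + y)
U(Z) = -10 - 5*Z (U(Z) = -5*(2 + Z) = -10 - 5*Z)
(c(9, W(-1)) + U(6))² = ((1 - 1 + 9) + (-10 - 5*6))² = (9 + (-10 - 30))² = (9 - 40)² = (-31)² = 961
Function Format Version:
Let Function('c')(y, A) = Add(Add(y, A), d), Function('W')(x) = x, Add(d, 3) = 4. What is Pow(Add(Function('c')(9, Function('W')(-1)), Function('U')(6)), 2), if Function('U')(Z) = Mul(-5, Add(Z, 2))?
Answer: 961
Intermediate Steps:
d = 1 (d = Add(-3, 4) = 1)
Function('c')(y, A) = Add(1, A, y) (Function('c')(y, A) = Add(Add(y, A), 1) = Add(Add(A, y), 1) = Add(1, A, y))
Function('U')(Z) = Add(-10, Mul(-5, Z)) (Function('U')(Z) = Mul(-5, Add(2, Z)) = Add(-10, Mul(-5, Z)))
Pow(Add(Function('c')(9, Function('W')(-1)), Function('U')(6)), 2) = Pow(Add(Add(1, -1, 9), Add(-10, Mul(-5, 6))), 2) = Pow(Add(9, Add(-10, -30)), 2) = Pow(Add(9, -40), 2) = Pow(-31, 2) = 961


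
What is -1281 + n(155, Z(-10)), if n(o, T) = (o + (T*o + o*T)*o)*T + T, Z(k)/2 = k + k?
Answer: 76872479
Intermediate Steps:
Z(k) = 4*k (Z(k) = 2*(k + k) = 2*(2*k) = 4*k)
n(o, T) = T + T*(o + 2*T*o²) (n(o, T) = (o + (T*o + T*o)*o)*T + T = (o + (2*T*o)*o)*T + T = (o + 2*T*o²)*T + T = T*(o + 2*T*o²) + T = T + T*(o + 2*T*o²))
-1281 + n(155, Z(-10)) = -1281 + (4*(-10))*(1 + 155 + 2*(4*(-10))*155²) = -1281 - 40*(1 + 155 + 2*(-40)*24025) = -1281 - 40*(1 + 155 - 1922000) = -1281 - 40*(-1921844) = -1281 + 76873760 = 76872479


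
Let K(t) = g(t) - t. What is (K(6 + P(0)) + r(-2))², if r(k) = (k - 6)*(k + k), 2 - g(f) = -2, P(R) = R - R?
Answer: 900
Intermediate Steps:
P(R) = 0
g(f) = 4 (g(f) = 2 - 1*(-2) = 2 + 2 = 4)
r(k) = 2*k*(-6 + k) (r(k) = (-6 + k)*(2*k) = 2*k*(-6 + k))
K(t) = 4 - t
(K(6 + P(0)) + r(-2))² = ((4 - (6 + 0)) + 2*(-2)*(-6 - 2))² = ((4 - 1*6) + 2*(-2)*(-8))² = ((4 - 6) + 32)² = (-2 + 32)² = 30² = 900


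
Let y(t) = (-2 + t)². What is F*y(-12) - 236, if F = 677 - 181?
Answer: 96980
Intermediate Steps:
F = 496
F*y(-12) - 236 = 496*(-2 - 12)² - 236 = 496*(-14)² - 236 = 496*196 - 236 = 97216 - 236 = 96980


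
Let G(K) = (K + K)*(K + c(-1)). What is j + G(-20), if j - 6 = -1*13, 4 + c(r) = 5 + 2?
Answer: 673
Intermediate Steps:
c(r) = 3 (c(r) = -4 + (5 + 2) = -4 + 7 = 3)
G(K) = 2*K*(3 + K) (G(K) = (K + K)*(K + 3) = (2*K)*(3 + K) = 2*K*(3 + K))
j = -7 (j = 6 - 1*13 = 6 - 13 = -7)
j + G(-20) = -7 + 2*(-20)*(3 - 20) = -7 + 2*(-20)*(-17) = -7 + 680 = 673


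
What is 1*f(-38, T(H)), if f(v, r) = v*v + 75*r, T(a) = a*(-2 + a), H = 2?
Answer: 1444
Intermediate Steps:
f(v, r) = v**2 + 75*r
1*f(-38, T(H)) = 1*((-38)**2 + 75*(2*(-2 + 2))) = 1*(1444 + 75*(2*0)) = 1*(1444 + 75*0) = 1*(1444 + 0) = 1*1444 = 1444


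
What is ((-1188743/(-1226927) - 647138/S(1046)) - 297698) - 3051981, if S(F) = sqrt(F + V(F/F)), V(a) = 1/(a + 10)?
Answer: -4109810417690/1226927 - 647138*sqrt(126577)/11507 ≈ -3.3697e+6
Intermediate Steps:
V(a) = 1/(10 + a)
S(F) = sqrt(1/11 + F) (S(F) = sqrt(F + 1/(10 + F/F)) = sqrt(F + 1/(10 + 1)) = sqrt(F + 1/11) = sqrt(1/11 + F))
((-1188743/(-1226927) - 647138/S(1046)) - 297698) - 3051981 = ((-1188743/(-1226927) - 647138*11/sqrt(11 + 121*1046)) - 297698) - 3051981 = ((-1188743*(-1/1226927) - 647138*11/sqrt(11 + 126566)) - 297698) - 3051981 = ((1188743/1226927 - 647138*sqrt(126577)/11507) - 297698) - 3051981 = (-365252525303/1226927 - 647138*sqrt(126577)/11507) - 3051981 = -4109810417690/1226927 - 647138*sqrt(126577)/11507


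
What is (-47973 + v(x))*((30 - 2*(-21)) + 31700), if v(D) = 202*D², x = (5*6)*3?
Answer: 50461148244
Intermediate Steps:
x = 90 (x = 30*3 = 90)
(-47973 + v(x))*((30 - 2*(-21)) + 31700) = (-47973 + 202*90²)*((30 - 2*(-21)) + 31700) = (-47973 + 202*8100)*((30 + 42) + 31700) = (-47973 + 1636200)*(72 + 31700) = 1588227*31772 = 50461148244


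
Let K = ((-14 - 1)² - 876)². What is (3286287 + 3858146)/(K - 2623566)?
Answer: -7144433/2199765 ≈ -3.2478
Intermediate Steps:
K = 423801 (K = ((-15)² - 876)² = (225 - 876)² = (-651)² = 423801)
(3286287 + 3858146)/(K - 2623566) = (3286287 + 3858146)/(423801 - 2623566) = 7144433/(-2199765) = 7144433*(-1/2199765) = -7144433/2199765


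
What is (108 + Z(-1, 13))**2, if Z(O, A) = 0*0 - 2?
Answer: 11236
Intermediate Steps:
Z(O, A) = -2 (Z(O, A) = 0 - 2 = -2)
(108 + Z(-1, 13))**2 = (108 - 2)**2 = 106**2 = 11236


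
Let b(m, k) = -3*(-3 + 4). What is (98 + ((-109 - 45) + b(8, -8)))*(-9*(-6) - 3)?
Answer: -3009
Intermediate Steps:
b(m, k) = -3 (b(m, k) = -3*1 = -3)
(98 + ((-109 - 45) + b(8, -8)))*(-9*(-6) - 3) = (98 + ((-109 - 45) - 3))*(-9*(-6) - 3) = (98 + (-154 - 3))*(54 - 3) = (98 - 157)*51 = -59*51 = -3009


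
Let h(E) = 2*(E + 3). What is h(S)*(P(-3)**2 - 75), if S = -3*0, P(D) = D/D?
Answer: -444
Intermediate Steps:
P(D) = 1
S = 0
h(E) = 6 + 2*E (h(E) = 2*(3 + E) = 6 + 2*E)
h(S)*(P(-3)**2 - 75) = (6 + 2*0)*(1**2 - 75) = (6 + 0)*(1 - 75) = 6*(-74) = -444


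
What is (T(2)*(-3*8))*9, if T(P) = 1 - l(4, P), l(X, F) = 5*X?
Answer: 4104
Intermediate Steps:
T(P) = -19 (T(P) = 1 - 5*4 = 1 - 1*20 = 1 - 20 = -19)
(T(2)*(-3*8))*9 = -(-57)*8*9 = -19*(-24)*9 = 456*9 = 4104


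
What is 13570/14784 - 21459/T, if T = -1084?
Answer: 41494967/2003232 ≈ 20.714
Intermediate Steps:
13570/14784 - 21459/T = 13570/14784 - 21459/(-1084) = 13570*(1/14784) - 21459*(-1/1084) = 6785/7392 + 21459/1084 = 41494967/2003232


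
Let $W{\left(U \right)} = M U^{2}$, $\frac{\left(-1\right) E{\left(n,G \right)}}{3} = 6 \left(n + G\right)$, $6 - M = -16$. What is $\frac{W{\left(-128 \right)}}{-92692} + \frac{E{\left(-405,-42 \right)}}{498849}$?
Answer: $- \frac{14921943710}{3853275959} \approx -3.8725$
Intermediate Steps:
$M = 22$ ($M = 6 - -16 = 6 + 16 = 22$)
$E{\left(n,G \right)} = - 18 G - 18 n$ ($E{\left(n,G \right)} = - 3 \cdot 6 \left(n + G\right) = - 3 \cdot 6 \left(G + n\right) = - 3 \left(6 G + 6 n\right) = - 18 G - 18 n$)
$W{\left(U \right)} = 22 U^{2}$
$\frac{W{\left(-128 \right)}}{-92692} + \frac{E{\left(-405,-42 \right)}}{498849} = \frac{22 \left(-128\right)^{2}}{-92692} + \frac{\left(-18\right) \left(-42\right) - -7290}{498849} = 22 \cdot 16384 \left(- \frac{1}{92692}\right) + \left(756 + 7290\right) \frac{1}{498849} = 360448 \left(- \frac{1}{92692}\right) + 8046 \cdot \frac{1}{498849} = - \frac{90112}{23173} + \frac{2682}{166283} = - \frac{14921943710}{3853275959}$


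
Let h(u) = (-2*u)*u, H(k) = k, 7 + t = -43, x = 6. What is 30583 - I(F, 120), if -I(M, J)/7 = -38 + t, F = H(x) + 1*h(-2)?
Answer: 29967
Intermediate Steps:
t = -50 (t = -7 - 43 = -50)
h(u) = -2*u²
F = -2 (F = 6 + 1*(-2*(-2)²) = 6 + 1*(-2*4) = 6 + 1*(-8) = 6 - 8 = -2)
I(M, J) = 616 (I(M, J) = -7*(-38 - 50) = -7*(-88) = 616)
30583 - I(F, 120) = 30583 - 1*616 = 30583 - 616 = 29967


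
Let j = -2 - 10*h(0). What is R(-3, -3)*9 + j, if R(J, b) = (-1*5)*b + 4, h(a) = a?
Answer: 169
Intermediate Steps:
R(J, b) = 4 - 5*b (R(J, b) = -5*b + 4 = 4 - 5*b)
j = -2 (j = -2 - 10*0 = -2 + 0 = -2)
R(-3, -3)*9 + j = (4 - 5*(-3))*9 - 2 = (4 + 15)*9 - 2 = 19*9 - 2 = 171 - 2 = 169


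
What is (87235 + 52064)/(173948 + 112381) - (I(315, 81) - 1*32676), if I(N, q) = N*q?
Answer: 683513756/95443 ≈ 7161.5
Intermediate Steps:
(87235 + 52064)/(173948 + 112381) - (I(315, 81) - 1*32676) = (87235 + 52064)/(173948 + 112381) - (315*81 - 1*32676) = 139299/286329 - (25515 - 32676) = 139299*(1/286329) - 1*(-7161) = 46433/95443 + 7161 = 683513756/95443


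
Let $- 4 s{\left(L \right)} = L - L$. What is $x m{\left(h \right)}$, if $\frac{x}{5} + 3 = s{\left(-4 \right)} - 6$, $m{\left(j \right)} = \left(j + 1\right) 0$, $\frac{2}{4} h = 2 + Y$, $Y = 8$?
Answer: $0$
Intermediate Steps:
$h = 20$ ($h = 2 \left(2 + 8\right) = 2 \cdot 10 = 20$)
$s{\left(L \right)} = 0$ ($s{\left(L \right)} = - \frac{L - L}{4} = \left(- \frac{1}{4}\right) 0 = 0$)
$m{\left(j \right)} = 0$ ($m{\left(j \right)} = \left(1 + j\right) 0 = 0$)
$x = -45$ ($x = -15 + 5 \left(0 - 6\right) = -15 + 5 \left(-6\right) = -15 - 30 = -45$)
$x m{\left(h \right)} = \left(-45\right) 0 = 0$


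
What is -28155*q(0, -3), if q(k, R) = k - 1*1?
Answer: 28155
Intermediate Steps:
q(k, R) = -1 + k (q(k, R) = k - 1 = -1 + k)
-28155*q(0, -3) = -28155*(-1 + 0) = -28155*(-1) = 28155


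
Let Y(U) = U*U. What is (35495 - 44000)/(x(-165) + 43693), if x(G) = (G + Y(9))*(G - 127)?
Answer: -8505/68221 ≈ -0.12467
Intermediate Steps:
Y(U) = U²
x(G) = (-127 + G)*(81 + G) (x(G) = (G + 9²)*(G - 127) = (G + 81)*(-127 + G) = (81 + G)*(-127 + G) = (-127 + G)*(81 + G))
(35495 - 44000)/(x(-165) + 43693) = (35495 - 44000)/((-10287 + (-165)² - 46*(-165)) + 43693) = -8505/((-10287 + 27225 + 7590) + 43693) = -8505/(24528 + 43693) = -8505/68221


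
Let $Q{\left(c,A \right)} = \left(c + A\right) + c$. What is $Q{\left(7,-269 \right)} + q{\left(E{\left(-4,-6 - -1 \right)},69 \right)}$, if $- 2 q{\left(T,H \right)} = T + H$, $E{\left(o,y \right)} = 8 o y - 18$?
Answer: $- \frac{721}{2} \approx -360.5$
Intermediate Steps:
$Q{\left(c,A \right)} = A + 2 c$ ($Q{\left(c,A \right)} = \left(A + c\right) + c = A + 2 c$)
$E{\left(o,y \right)} = -18 + 8 o y$ ($E{\left(o,y \right)} = 8 o y - 18 = -18 + 8 o y$)
$q{\left(T,H \right)} = - \frac{H}{2} - \frac{T}{2}$ ($q{\left(T,H \right)} = - \frac{T + H}{2} = - \frac{H + T}{2} = - \frac{H}{2} - \frac{T}{2}$)
$Q{\left(7,-269 \right)} + q{\left(E{\left(-4,-6 - -1 \right)},69 \right)} = \left(-269 + 2 \cdot 7\right) - \left(\frac{69}{2} + \frac{-18 + 8 \left(-4\right) \left(-6 - -1\right)}{2}\right) = \left(-269 + 14\right) - \left(\frac{69}{2} + \frac{-18 + 8 \left(-4\right) \left(-6 + 1\right)}{2}\right) = -255 - \left(\frac{69}{2} + \frac{-18 + 8 \left(-4\right) \left(-5\right)}{2}\right) = -255 - \left(\frac{69}{2} + \frac{-18 + 160}{2}\right) = -255 - \frac{211}{2} = - \frac{721}{2}$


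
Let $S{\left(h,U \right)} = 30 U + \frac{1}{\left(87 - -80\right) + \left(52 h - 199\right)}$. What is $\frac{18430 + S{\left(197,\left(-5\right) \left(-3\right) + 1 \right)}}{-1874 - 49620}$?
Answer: $- \frac{193108921}{525856728} \approx -0.36723$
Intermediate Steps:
$S{\left(h,U \right)} = \frac{1}{-32 + 52 h} + 30 U$ ($S{\left(h,U \right)} = 30 U + \frac{1}{\left(87 + 80\right) + \left(-199 + 52 h\right)} = 30 U + \frac{1}{167 + \left(-199 + 52 h\right)} = 30 U + \frac{1}{-32 + 52 h} = \frac{1}{-32 + 52 h} + 30 U$)
$\frac{18430 + S{\left(197,\left(-5\right) \left(-3\right) + 1 \right)}}{-1874 - 49620} = \frac{18430 + \frac{1 - 960 \left(\left(-5\right) \left(-3\right) + 1\right) + 1560 \left(\left(-5\right) \left(-3\right) + 1\right) 197}{4 \left(-8 + 13 \cdot 197\right)}}{-1874 - 49620} = \frac{18430 + \frac{1 - 960 \left(15 + 1\right) + 1560 \left(15 + 1\right) 197}{4 \left(-8 + 2561\right)}}{-51494} = \left(18430 + \frac{1 - 15360 + 1560 \cdot 16 \cdot 197}{4 \cdot 2553}\right) \left(- \frac{1}{51494}\right) = \left(18430 + \frac{1}{4} \cdot \frac{1}{2553} \left(1 - 15360 + 4917120\right)\right) \left(- \frac{1}{51494}\right) = \left(18430 + \frac{1}{4} \cdot \frac{1}{2553} \cdot 4901761\right) \left(- \frac{1}{51494}\right) = \left(18430 + \frac{4901761}{10212}\right) \left(- \frac{1}{51494}\right) = \frac{193108921}{10212} \left(- \frac{1}{51494}\right) = - \frac{193108921}{525856728}$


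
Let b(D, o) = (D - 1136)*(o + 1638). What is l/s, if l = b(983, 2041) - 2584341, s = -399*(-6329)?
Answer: -149868/120251 ≈ -1.2463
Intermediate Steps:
b(D, o) = (-1136 + D)*(1638 + o)
s = 2525271
l = -3147228 (l = (-1860768 - 1136*2041 + 1638*983 + 983*2041) - 2584341 = (-1860768 - 2318576 + 1610154 + 2006303) - 2584341 = -562887 - 2584341 = -3147228)
l/s = -3147228/2525271 = -3147228*1/2525271 = -149868/120251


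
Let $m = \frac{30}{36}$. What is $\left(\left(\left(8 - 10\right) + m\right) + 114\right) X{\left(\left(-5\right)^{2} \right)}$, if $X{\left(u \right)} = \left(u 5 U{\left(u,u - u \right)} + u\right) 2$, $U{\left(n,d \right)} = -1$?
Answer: $- \frac{67700}{3} \approx -22567.0$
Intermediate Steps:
$m = \frac{5}{6}$ ($m = 30 \cdot \frac{1}{36} = \frac{5}{6} \approx 0.83333$)
$X{\left(u \right)} = - 8 u$ ($X{\left(u \right)} = \left(u 5 \left(-1\right) + u\right) 2 = \left(5 u \left(-1\right) + u\right) 2 = \left(- 5 u + u\right) 2 = - 4 u 2 = - 8 u$)
$\left(\left(\left(8 - 10\right) + m\right) + 114\right) X{\left(\left(-5\right)^{2} \right)} = \left(\left(\left(8 - 10\right) + \frac{5}{6}\right) + 114\right) \left(- 8 \left(-5\right)^{2}\right) = \left(\left(-2 + \frac{5}{6}\right) + 114\right) \left(\left(-8\right) 25\right) = \left(- \frac{7}{6} + 114\right) \left(-200\right) = \frac{677}{6} \left(-200\right) = - \frac{67700}{3}$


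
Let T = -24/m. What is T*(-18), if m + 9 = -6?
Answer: -144/5 ≈ -28.800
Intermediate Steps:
m = -15 (m = -9 - 6 = -15)
T = 8/5 (T = -24/(-15) = -24*(-1/15) = 8/5 ≈ 1.6000)
T*(-18) = (8/5)*(-18) = -144/5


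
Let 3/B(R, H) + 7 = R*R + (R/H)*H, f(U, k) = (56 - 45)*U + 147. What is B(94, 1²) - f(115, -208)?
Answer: -12599273/8923 ≈ -1412.0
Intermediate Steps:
f(U, k) = 147 + 11*U (f(U, k) = 11*U + 147 = 147 + 11*U)
B(R, H) = 3/(-7 + R + R²) (B(R, H) = 3/(-7 + (R*R + (R/H)*H)) = 3/(-7 + (R² + R)) = 3/(-7 + (R + R²)) = 3/(-7 + R + R²))
B(94, 1²) - f(115, -208) = 3/(-7 + 94 + 94²) - (147 + 11*115) = 3/(-7 + 94 + 8836) - (147 + 1265) = 3/8923 - 1*1412 = 3*(1/8923) - 1412 = 3/8923 - 1412 = -12599273/8923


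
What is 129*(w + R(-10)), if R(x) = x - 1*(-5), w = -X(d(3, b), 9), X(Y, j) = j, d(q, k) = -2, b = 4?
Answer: -1806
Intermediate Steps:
w = -9 (w = -1*9 = -9)
R(x) = 5 + x (R(x) = x + 5 = 5 + x)
129*(w + R(-10)) = 129*(-9 + (5 - 10)) = 129*(-9 - 5) = 129*(-14) = -1806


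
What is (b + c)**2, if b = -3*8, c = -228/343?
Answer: 71571600/117649 ≈ 608.35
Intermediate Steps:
c = -228/343 (c = -228*1/343 = -228/343 ≈ -0.66472)
b = -24
(b + c)**2 = (-24 - 228/343)**2 = (-8460/343)**2 = 71571600/117649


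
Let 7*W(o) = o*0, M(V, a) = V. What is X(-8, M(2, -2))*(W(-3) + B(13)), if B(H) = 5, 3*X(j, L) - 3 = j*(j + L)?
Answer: 85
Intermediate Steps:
W(o) = 0 (W(o) = (o*0)/7 = (⅐)*0 = 0)
X(j, L) = 1 + j*(L + j)/3 (X(j, L) = 1 + (j*(j + L))/3 = 1 + (j*(L + j))/3 = 1 + j*(L + j)/3)
X(-8, M(2, -2))*(W(-3) + B(13)) = (1 + (⅓)*(-8)² + (⅓)*2*(-8))*(0 + 5) = (1 + (⅓)*64 - 16/3)*5 = (1 + 64/3 - 16/3)*5 = 17*5 = 85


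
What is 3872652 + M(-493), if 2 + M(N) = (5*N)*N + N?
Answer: 5087402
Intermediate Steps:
M(N) = -2 + N + 5*N² (M(N) = -2 + ((5*N)*N + N) = -2 + (5*N² + N) = -2 + (N + 5*N²) = -2 + N + 5*N²)
3872652 + M(-493) = 3872652 + (-2 - 493 + 5*(-493)²) = 3872652 + (-2 - 493 + 5*243049) = 3872652 + (-2 - 493 + 1215245) = 3872652 + 1214750 = 5087402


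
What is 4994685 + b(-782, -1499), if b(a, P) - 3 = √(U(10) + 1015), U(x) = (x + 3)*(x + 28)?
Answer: 4994688 + √1509 ≈ 4.9947e+6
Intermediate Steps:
U(x) = (3 + x)*(28 + x)
b(a, P) = 3 + √1509 (b(a, P) = 3 + √((84 + 10² + 31*10) + 1015) = 3 + √((84 + 100 + 310) + 1015) = 3 + √(494 + 1015) = 3 + √1509)
4994685 + b(-782, -1499) = 4994685 + (3 + √1509) = 4994688 + √1509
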